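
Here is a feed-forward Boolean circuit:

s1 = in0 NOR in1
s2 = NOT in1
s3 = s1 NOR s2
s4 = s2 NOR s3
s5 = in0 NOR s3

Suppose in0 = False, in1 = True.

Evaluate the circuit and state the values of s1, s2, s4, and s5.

s1 = in0 NOR in1 = False NOR True = False
s2 = NOT in1 = NOT True = False
s3 = s1 NOR s2 = False NOR False = True
s4 = s2 NOR s3 = False NOR True = False
s5 = in0 NOR s3 = False NOR True = False

s1 = False  s2 = False  s4 = False  s5 = False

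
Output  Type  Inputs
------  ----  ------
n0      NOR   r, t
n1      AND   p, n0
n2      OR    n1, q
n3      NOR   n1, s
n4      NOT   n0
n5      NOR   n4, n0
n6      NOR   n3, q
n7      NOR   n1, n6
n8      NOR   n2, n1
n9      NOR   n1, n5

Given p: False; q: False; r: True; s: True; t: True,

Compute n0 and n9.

n0 = r NOR t = True NOR True = False
n1 = p AND n0 = False AND False = False
n4 = NOT n0 = NOT False = True
n5 = n4 NOR n0 = True NOR False = False
n9 = n1 NOR n5 = False NOR False = True

n0 = False, n9 = True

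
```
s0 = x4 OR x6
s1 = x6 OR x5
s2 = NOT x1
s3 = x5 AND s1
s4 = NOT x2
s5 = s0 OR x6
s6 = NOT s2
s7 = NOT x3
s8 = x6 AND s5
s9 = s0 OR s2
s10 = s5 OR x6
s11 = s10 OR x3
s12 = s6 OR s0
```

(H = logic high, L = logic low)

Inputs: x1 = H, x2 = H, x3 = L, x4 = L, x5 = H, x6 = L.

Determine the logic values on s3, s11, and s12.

s3 = H, s11 = L, s12 = H

s0 = x4 OR x6 = L OR L = L
s1 = x6 OR x5 = L OR H = H
s2 = NOT x1 = NOT H = L
s3 = x5 AND s1 = H AND H = H
s5 = s0 OR x6 = L OR L = L
s6 = NOT s2 = NOT L = H
s10 = s5 OR x6 = L OR L = L
s11 = s10 OR x3 = L OR L = L
s12 = s6 OR s0 = H OR L = H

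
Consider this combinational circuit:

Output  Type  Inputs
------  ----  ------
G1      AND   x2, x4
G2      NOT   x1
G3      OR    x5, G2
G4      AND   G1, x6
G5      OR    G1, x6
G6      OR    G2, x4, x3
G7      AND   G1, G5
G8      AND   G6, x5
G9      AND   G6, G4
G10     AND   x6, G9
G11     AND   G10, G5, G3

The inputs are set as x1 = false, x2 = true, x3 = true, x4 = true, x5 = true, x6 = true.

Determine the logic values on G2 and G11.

G2 = true, G11 = true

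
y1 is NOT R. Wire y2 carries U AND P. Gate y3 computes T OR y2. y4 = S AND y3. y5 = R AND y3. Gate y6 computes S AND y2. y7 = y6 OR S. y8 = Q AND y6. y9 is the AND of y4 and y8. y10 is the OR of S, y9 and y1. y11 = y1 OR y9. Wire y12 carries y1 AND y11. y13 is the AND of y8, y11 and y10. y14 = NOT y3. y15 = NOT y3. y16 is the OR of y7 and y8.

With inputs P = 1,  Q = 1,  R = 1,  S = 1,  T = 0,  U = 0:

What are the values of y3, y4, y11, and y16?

y3 = 0, y4 = 0, y11 = 0, y16 = 1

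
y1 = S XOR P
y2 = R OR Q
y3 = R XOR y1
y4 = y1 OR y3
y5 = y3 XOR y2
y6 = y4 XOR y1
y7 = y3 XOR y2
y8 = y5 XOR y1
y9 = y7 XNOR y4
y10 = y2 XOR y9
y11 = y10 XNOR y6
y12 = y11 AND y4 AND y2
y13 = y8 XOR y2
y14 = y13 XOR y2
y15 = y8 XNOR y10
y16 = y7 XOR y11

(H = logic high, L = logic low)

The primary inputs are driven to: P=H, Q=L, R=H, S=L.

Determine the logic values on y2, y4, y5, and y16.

y1 = S XOR P = L XOR H = H
y2 = R OR Q = H OR L = H
y3 = R XOR y1 = H XOR H = L
y4 = y1 OR y3 = H OR L = H
y5 = y3 XOR y2 = L XOR H = H
y6 = y4 XOR y1 = H XOR H = L
y7 = y3 XOR y2 = L XOR H = H
y9 = y7 XNOR y4 = H XNOR H = H
y10 = y2 XOR y9 = H XOR H = L
y11 = y10 XNOR y6 = L XNOR L = H
y16 = y7 XOR y11 = H XOR H = L

y2 = H, y4 = H, y5 = H, y16 = L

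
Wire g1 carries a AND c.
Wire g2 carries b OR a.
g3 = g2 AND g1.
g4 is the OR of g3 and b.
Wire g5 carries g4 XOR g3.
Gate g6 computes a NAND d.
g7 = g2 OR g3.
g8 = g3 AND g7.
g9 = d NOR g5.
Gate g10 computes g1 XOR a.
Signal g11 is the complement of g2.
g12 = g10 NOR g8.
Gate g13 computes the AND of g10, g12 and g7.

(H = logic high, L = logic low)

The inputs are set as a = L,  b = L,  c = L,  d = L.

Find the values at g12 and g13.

g12 = H, g13 = L

g1 = a AND c = L AND L = L
g2 = b OR a = L OR L = L
g3 = g2 AND g1 = L AND L = L
g7 = g2 OR g3 = L OR L = L
g8 = g3 AND g7 = L AND L = L
g10 = g1 XOR a = L XOR L = L
g12 = g10 NOR g8 = L NOR L = H
g13 = g10 AND g12 AND g7 = L AND H AND L = L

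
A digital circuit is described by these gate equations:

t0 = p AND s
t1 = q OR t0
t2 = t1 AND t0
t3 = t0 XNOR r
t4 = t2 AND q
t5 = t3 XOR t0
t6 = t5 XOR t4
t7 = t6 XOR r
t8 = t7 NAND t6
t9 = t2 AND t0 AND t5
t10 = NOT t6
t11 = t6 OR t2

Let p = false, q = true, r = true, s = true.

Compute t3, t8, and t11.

t3 = false, t8 = true, t11 = false

t0 = p AND s = false AND true = false
t1 = q OR t0 = true OR false = true
t2 = t1 AND t0 = true AND false = false
t3 = t0 XNOR r = false XNOR true = false
t4 = t2 AND q = false AND true = false
t5 = t3 XOR t0 = false XOR false = false
t6 = t5 XOR t4 = false XOR false = false
t7 = t6 XOR r = false XOR true = true
t8 = t7 NAND t6 = true NAND false = true
t11 = t6 OR t2 = false OR false = false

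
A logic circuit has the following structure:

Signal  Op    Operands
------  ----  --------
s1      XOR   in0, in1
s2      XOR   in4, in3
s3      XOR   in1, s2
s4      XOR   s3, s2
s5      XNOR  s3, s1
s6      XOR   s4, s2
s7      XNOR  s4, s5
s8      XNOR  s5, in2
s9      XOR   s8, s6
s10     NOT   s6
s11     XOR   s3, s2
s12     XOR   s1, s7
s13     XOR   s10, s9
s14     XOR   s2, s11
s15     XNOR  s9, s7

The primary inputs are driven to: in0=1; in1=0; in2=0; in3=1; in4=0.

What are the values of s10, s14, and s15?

s10 = 0, s14 = 1, s15 = 0

s1 = in0 XOR in1 = 1 XOR 0 = 1
s2 = in4 XOR in3 = 0 XOR 1 = 1
s3 = in1 XOR s2 = 0 XOR 1 = 1
s4 = s3 XOR s2 = 1 XOR 1 = 0
s5 = s3 XNOR s1 = 1 XNOR 1 = 1
s6 = s4 XOR s2 = 0 XOR 1 = 1
s7 = s4 XNOR s5 = 0 XNOR 1 = 0
s8 = s5 XNOR in2 = 1 XNOR 0 = 0
s9 = s8 XOR s6 = 0 XOR 1 = 1
s10 = NOT s6 = NOT 1 = 0
s11 = s3 XOR s2 = 1 XOR 1 = 0
s14 = s2 XOR s11 = 1 XOR 0 = 1
s15 = s9 XNOR s7 = 1 XNOR 0 = 0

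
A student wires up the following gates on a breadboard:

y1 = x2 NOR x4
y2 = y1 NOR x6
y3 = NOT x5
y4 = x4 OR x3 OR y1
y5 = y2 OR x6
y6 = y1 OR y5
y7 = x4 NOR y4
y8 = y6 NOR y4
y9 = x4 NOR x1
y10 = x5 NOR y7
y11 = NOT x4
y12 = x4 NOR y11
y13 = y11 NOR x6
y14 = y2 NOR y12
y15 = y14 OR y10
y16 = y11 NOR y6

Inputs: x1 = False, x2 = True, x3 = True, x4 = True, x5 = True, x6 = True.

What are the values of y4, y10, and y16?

y1 = x2 NOR x4 = True NOR True = False
y2 = y1 NOR x6 = False NOR True = False
y4 = x4 OR x3 OR y1 = True OR True OR False = True
y5 = y2 OR x6 = False OR True = True
y6 = y1 OR y5 = False OR True = True
y7 = x4 NOR y4 = True NOR True = False
y10 = x5 NOR y7 = True NOR False = False
y11 = NOT x4 = NOT True = False
y16 = y11 NOR y6 = False NOR True = False

y4 = True, y10 = False, y16 = False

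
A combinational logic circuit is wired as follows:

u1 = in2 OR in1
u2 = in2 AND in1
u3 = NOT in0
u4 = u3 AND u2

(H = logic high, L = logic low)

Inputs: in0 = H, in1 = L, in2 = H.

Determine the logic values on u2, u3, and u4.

u2 = L, u3 = L, u4 = L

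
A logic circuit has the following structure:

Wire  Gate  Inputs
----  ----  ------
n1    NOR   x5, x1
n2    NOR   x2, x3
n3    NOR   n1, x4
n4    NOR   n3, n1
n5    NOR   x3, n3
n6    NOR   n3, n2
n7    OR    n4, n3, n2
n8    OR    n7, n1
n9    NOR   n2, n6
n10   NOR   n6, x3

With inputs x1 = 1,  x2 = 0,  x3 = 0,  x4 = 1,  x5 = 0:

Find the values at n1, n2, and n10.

n1 = 0, n2 = 1, n10 = 1

n1 = x5 NOR x1 = 0 NOR 1 = 0
n2 = x2 NOR x3 = 0 NOR 0 = 1
n3 = n1 NOR x4 = 0 NOR 1 = 0
n6 = n3 NOR n2 = 0 NOR 1 = 0
n10 = n6 NOR x3 = 0 NOR 0 = 1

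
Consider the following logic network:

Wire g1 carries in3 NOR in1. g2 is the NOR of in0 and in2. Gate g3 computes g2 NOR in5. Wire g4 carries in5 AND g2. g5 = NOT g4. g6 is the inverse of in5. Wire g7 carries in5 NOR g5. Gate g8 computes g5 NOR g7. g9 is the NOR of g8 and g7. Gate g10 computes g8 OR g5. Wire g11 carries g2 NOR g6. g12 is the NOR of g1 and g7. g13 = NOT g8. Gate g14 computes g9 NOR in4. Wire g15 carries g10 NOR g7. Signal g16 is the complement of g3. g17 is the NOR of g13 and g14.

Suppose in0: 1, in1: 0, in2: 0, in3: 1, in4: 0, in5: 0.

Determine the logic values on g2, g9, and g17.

g2 = 0, g9 = 1, g17 = 0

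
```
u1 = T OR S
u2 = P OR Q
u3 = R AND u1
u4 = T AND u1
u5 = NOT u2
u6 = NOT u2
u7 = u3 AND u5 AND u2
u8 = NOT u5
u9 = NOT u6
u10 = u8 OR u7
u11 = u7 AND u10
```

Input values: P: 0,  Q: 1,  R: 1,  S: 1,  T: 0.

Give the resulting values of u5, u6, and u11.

u1 = T OR S = 0 OR 1 = 1
u2 = P OR Q = 0 OR 1 = 1
u3 = R AND u1 = 1 AND 1 = 1
u5 = NOT u2 = NOT 1 = 0
u6 = NOT u2 = NOT 1 = 0
u7 = u3 AND u5 AND u2 = 1 AND 0 AND 1 = 0
u8 = NOT u5 = NOT 0 = 1
u10 = u8 OR u7 = 1 OR 0 = 1
u11 = u7 AND u10 = 0 AND 1 = 0

u5 = 0; u6 = 0; u11 = 0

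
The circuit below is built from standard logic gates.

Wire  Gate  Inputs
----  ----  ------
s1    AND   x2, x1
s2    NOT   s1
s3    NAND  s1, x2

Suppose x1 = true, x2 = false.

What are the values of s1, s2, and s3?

s1 = false, s2 = true, s3 = true

s1 = x2 AND x1 = false AND true = false
s2 = NOT s1 = NOT false = true
s3 = s1 NAND x2 = false NAND false = true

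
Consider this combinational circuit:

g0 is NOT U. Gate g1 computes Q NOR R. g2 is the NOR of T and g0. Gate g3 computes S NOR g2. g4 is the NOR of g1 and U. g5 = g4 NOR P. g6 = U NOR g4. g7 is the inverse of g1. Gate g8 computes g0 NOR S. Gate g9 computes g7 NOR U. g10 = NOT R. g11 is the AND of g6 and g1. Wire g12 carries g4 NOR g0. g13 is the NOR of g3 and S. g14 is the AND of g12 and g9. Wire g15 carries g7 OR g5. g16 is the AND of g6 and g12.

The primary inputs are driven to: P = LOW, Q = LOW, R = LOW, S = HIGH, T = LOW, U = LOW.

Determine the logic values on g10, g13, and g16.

g0 = NOT U = NOT LOW = HIGH
g1 = Q NOR R = LOW NOR LOW = HIGH
g2 = T NOR g0 = LOW NOR HIGH = LOW
g3 = S NOR g2 = HIGH NOR LOW = LOW
g4 = g1 NOR U = HIGH NOR LOW = LOW
g6 = U NOR g4 = LOW NOR LOW = HIGH
g10 = NOT R = NOT LOW = HIGH
g12 = g4 NOR g0 = LOW NOR HIGH = LOW
g13 = g3 NOR S = LOW NOR HIGH = LOW
g16 = g6 AND g12 = HIGH AND LOW = LOW

g10 = HIGH, g13 = LOW, g16 = LOW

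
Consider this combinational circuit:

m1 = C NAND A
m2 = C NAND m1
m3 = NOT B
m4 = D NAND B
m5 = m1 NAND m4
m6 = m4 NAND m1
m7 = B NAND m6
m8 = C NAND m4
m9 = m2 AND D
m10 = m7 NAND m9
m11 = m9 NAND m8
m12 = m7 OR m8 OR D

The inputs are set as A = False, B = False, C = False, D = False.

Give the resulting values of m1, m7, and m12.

m1 = True, m7 = True, m12 = True

m1 = C NAND A = False NAND False = True
m4 = D NAND B = False NAND False = True
m6 = m4 NAND m1 = True NAND True = False
m7 = B NAND m6 = False NAND False = True
m8 = C NAND m4 = False NAND True = True
m12 = m7 OR m8 OR D = True OR True OR False = True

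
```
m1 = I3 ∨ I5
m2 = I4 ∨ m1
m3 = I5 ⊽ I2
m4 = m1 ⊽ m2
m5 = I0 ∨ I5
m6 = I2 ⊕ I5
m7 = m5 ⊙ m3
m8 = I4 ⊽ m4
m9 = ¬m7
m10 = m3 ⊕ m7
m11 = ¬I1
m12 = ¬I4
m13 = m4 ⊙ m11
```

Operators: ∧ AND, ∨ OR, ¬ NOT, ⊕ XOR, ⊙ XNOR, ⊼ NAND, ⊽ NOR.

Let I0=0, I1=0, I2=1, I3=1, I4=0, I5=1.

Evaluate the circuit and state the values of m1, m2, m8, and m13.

m1 = 1, m2 = 1, m8 = 1, m13 = 0

m1 = I3 OR I5 = 1 OR 1 = 1
m2 = I4 OR m1 = 0 OR 1 = 1
m4 = m1 NOR m2 = 1 NOR 1 = 0
m8 = I4 NOR m4 = 0 NOR 0 = 1
m11 = NOT I1 = NOT 0 = 1
m13 = m4 XNOR m11 = 0 XNOR 1 = 0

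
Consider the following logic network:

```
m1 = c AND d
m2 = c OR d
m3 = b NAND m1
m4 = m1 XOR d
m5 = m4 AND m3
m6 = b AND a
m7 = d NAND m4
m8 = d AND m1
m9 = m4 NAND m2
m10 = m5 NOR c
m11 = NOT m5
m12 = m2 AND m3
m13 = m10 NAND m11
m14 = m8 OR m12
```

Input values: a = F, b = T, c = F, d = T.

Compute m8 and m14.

m8 = F, m14 = T

m1 = c AND d = F AND T = F
m2 = c OR d = F OR T = T
m3 = b NAND m1 = T NAND F = T
m8 = d AND m1 = T AND F = F
m12 = m2 AND m3 = T AND T = T
m14 = m8 OR m12 = F OR T = T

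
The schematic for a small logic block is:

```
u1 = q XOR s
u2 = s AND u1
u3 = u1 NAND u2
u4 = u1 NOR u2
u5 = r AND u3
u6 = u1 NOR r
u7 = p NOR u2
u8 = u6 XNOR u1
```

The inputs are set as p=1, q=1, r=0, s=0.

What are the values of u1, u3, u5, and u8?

u1 = q XOR s = 1 XOR 0 = 1
u2 = s AND u1 = 0 AND 1 = 0
u3 = u1 NAND u2 = 1 NAND 0 = 1
u5 = r AND u3 = 0 AND 1 = 0
u6 = u1 NOR r = 1 NOR 0 = 0
u8 = u6 XNOR u1 = 0 XNOR 1 = 0

u1 = 1, u3 = 1, u5 = 0, u8 = 0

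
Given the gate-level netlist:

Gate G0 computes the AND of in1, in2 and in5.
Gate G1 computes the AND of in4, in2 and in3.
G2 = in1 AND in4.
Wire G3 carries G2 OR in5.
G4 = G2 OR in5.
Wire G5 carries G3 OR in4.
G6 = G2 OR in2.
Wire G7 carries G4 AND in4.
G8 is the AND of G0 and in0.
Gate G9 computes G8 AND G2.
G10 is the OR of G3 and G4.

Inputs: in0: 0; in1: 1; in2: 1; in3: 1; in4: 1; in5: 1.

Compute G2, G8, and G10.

G0 = in1 AND in2 AND in5 = 1 AND 1 AND 1 = 1
G2 = in1 AND in4 = 1 AND 1 = 1
G3 = G2 OR in5 = 1 OR 1 = 1
G4 = G2 OR in5 = 1 OR 1 = 1
G8 = G0 AND in0 = 1 AND 0 = 0
G10 = G3 OR G4 = 1 OR 1 = 1

G2 = 1, G8 = 0, G10 = 1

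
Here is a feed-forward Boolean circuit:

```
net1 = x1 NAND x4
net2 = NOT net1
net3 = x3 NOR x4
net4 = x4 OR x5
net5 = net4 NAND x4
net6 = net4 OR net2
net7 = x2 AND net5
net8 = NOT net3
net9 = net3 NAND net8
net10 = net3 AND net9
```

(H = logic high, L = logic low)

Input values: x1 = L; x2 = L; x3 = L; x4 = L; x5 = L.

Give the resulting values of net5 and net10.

net5 = H  net10 = H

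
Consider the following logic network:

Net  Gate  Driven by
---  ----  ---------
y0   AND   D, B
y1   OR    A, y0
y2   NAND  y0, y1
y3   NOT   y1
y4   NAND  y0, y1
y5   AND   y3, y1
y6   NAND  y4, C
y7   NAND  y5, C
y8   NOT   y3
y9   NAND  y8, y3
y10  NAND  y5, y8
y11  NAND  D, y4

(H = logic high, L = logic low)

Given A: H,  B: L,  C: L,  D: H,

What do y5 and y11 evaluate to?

y5 = L; y11 = L

y0 = D AND B = H AND L = L
y1 = A OR y0 = H OR L = H
y3 = NOT y1 = NOT H = L
y4 = y0 NAND y1 = L NAND H = H
y5 = y3 AND y1 = L AND H = L
y11 = D NAND y4 = H NAND H = L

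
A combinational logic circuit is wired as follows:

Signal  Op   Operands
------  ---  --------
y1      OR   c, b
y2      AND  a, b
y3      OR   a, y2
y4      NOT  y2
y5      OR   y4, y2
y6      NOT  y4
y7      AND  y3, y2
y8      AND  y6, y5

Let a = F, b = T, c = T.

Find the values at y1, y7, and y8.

y1 = c OR b = T OR T = T
y2 = a AND b = F AND T = F
y3 = a OR y2 = F OR F = F
y4 = NOT y2 = NOT F = T
y5 = y4 OR y2 = T OR F = T
y6 = NOT y4 = NOT T = F
y7 = y3 AND y2 = F AND F = F
y8 = y6 AND y5 = F AND T = F

y1 = T  y7 = F  y8 = F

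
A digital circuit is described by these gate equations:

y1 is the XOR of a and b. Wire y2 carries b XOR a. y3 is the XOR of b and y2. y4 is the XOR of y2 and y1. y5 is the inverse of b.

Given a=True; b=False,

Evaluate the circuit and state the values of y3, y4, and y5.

y3 = True  y4 = False  y5 = True

y1 = a XOR b = True XOR False = True
y2 = b XOR a = False XOR True = True
y3 = b XOR y2 = False XOR True = True
y4 = y2 XOR y1 = True XOR True = False
y5 = NOT b = NOT False = True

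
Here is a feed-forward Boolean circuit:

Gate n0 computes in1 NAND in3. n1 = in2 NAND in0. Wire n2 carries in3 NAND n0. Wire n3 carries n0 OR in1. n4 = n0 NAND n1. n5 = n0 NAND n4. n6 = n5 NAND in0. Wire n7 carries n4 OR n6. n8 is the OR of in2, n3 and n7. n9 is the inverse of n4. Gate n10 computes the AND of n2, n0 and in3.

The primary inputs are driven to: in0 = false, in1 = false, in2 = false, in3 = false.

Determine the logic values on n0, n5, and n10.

n0 = in1 NAND in3 = false NAND false = true
n1 = in2 NAND in0 = false NAND false = true
n2 = in3 NAND n0 = false NAND true = true
n4 = n0 NAND n1 = true NAND true = false
n5 = n0 NAND n4 = true NAND false = true
n10 = n2 AND n0 AND in3 = true AND true AND false = false

n0 = true, n5 = true, n10 = false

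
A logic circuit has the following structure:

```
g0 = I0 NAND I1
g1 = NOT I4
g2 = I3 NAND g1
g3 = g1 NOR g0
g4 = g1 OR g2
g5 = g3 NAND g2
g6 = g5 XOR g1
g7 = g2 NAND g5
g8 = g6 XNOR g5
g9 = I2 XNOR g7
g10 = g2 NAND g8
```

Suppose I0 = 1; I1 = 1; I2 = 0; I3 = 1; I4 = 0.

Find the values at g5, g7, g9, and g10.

g0 = I0 NAND I1 = 1 NAND 1 = 0
g1 = NOT I4 = NOT 0 = 1
g2 = I3 NAND g1 = 1 NAND 1 = 0
g3 = g1 NOR g0 = 1 NOR 0 = 0
g5 = g3 NAND g2 = 0 NAND 0 = 1
g6 = g5 XOR g1 = 1 XOR 1 = 0
g7 = g2 NAND g5 = 0 NAND 1 = 1
g8 = g6 XNOR g5 = 0 XNOR 1 = 0
g9 = I2 XNOR g7 = 0 XNOR 1 = 0
g10 = g2 NAND g8 = 0 NAND 0 = 1

g5 = 1  g7 = 1  g9 = 0  g10 = 1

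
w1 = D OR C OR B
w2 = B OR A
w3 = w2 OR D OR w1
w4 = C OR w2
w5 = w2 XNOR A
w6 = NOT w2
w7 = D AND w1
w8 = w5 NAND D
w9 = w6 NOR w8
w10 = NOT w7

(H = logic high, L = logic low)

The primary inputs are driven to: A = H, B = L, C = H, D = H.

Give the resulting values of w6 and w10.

w1 = D OR C OR B = H OR H OR L = H
w2 = B OR A = L OR H = H
w6 = NOT w2 = NOT H = L
w7 = D AND w1 = H AND H = H
w10 = NOT w7 = NOT H = L

w6 = L  w10 = L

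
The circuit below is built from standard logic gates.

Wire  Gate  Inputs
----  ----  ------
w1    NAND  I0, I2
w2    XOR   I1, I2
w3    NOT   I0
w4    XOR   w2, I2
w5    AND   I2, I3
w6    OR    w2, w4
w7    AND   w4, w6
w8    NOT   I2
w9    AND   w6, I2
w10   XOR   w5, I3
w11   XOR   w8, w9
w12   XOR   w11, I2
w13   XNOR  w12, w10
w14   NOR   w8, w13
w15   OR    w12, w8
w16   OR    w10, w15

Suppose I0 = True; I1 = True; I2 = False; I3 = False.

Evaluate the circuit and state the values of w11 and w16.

w2 = I1 XOR I2 = True XOR False = True
w4 = w2 XOR I2 = True XOR False = True
w5 = I2 AND I3 = False AND False = False
w6 = w2 OR w4 = True OR True = True
w8 = NOT I2 = NOT False = True
w9 = w6 AND I2 = True AND False = False
w10 = w5 XOR I3 = False XOR False = False
w11 = w8 XOR w9 = True XOR False = True
w12 = w11 XOR I2 = True XOR False = True
w15 = w12 OR w8 = True OR True = True
w16 = w10 OR w15 = False OR True = True

w11 = True, w16 = True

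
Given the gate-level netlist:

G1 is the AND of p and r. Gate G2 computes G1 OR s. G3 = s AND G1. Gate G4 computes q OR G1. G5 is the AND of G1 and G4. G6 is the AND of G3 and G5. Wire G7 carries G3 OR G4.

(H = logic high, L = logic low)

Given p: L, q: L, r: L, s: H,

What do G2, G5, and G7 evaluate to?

G2 = H, G5 = L, G7 = L

G1 = p AND r = L AND L = L
G2 = G1 OR s = L OR H = H
G3 = s AND G1 = H AND L = L
G4 = q OR G1 = L OR L = L
G5 = G1 AND G4 = L AND L = L
G7 = G3 OR G4 = L OR L = L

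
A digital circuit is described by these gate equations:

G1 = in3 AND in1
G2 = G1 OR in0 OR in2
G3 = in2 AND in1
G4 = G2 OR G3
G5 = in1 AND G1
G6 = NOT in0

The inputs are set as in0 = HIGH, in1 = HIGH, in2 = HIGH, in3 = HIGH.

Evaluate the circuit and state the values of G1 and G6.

G1 = in3 AND in1 = HIGH AND HIGH = HIGH
G6 = NOT in0 = NOT HIGH = LOW

G1 = HIGH, G6 = LOW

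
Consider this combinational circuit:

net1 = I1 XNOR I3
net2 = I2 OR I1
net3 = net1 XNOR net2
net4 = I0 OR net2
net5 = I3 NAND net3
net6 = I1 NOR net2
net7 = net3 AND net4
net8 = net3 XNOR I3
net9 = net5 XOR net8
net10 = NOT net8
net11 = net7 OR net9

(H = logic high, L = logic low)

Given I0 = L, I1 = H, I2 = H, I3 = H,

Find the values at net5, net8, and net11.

net5 = L; net8 = H; net11 = H

net1 = I1 XNOR I3 = H XNOR H = H
net2 = I2 OR I1 = H OR H = H
net3 = net1 XNOR net2 = H XNOR H = H
net4 = I0 OR net2 = L OR H = H
net5 = I3 NAND net3 = H NAND H = L
net7 = net3 AND net4 = H AND H = H
net8 = net3 XNOR I3 = H XNOR H = H
net9 = net5 XOR net8 = L XOR H = H
net11 = net7 OR net9 = H OR H = H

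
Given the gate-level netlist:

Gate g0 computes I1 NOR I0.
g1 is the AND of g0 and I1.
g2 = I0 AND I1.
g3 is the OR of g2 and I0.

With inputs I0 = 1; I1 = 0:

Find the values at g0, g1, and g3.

g0 = 0; g1 = 0; g3 = 1

g0 = I1 NOR I0 = 0 NOR 1 = 0
g1 = g0 AND I1 = 0 AND 0 = 0
g2 = I0 AND I1 = 1 AND 0 = 0
g3 = g2 OR I0 = 0 OR 1 = 1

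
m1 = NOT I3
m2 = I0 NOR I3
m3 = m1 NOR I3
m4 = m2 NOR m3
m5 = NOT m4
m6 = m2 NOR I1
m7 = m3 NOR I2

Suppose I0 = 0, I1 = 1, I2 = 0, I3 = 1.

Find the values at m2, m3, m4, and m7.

m2 = 0, m3 = 0, m4 = 1, m7 = 1

m1 = NOT I3 = NOT 1 = 0
m2 = I0 NOR I3 = 0 NOR 1 = 0
m3 = m1 NOR I3 = 0 NOR 1 = 0
m4 = m2 NOR m3 = 0 NOR 0 = 1
m7 = m3 NOR I2 = 0 NOR 0 = 1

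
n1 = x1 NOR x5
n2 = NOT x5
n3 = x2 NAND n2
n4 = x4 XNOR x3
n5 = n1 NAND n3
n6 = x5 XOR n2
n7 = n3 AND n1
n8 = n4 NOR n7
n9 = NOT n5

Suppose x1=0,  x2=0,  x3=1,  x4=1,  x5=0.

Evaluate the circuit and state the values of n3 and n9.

n3 = 1; n9 = 1

n1 = x1 NOR x5 = 0 NOR 0 = 1
n2 = NOT x5 = NOT 0 = 1
n3 = x2 NAND n2 = 0 NAND 1 = 1
n5 = n1 NAND n3 = 1 NAND 1 = 0
n9 = NOT n5 = NOT 0 = 1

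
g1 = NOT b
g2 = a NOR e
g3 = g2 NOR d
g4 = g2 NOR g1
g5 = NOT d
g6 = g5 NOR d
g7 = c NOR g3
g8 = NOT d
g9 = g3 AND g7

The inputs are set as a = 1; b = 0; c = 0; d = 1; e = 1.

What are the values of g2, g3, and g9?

g2 = 0, g3 = 0, g9 = 0

g2 = a NOR e = 1 NOR 1 = 0
g3 = g2 NOR d = 0 NOR 1 = 0
g7 = c NOR g3 = 0 NOR 0 = 1
g9 = g3 AND g7 = 0 AND 1 = 0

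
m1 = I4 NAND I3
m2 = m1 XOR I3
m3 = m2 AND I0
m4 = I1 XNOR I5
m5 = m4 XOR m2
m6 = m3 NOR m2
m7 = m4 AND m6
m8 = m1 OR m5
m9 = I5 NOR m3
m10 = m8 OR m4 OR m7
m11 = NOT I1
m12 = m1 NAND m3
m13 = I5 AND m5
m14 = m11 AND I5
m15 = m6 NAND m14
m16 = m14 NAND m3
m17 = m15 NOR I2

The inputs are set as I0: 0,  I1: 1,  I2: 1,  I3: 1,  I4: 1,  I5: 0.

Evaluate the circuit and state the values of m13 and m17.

m1 = I4 NAND I3 = 1 NAND 1 = 0
m2 = m1 XOR I3 = 0 XOR 1 = 1
m3 = m2 AND I0 = 1 AND 0 = 0
m4 = I1 XNOR I5 = 1 XNOR 0 = 0
m5 = m4 XOR m2 = 0 XOR 1 = 1
m6 = m3 NOR m2 = 0 NOR 1 = 0
m11 = NOT I1 = NOT 1 = 0
m13 = I5 AND m5 = 0 AND 1 = 0
m14 = m11 AND I5 = 0 AND 0 = 0
m15 = m6 NAND m14 = 0 NAND 0 = 1
m17 = m15 NOR I2 = 1 NOR 1 = 0

m13 = 0, m17 = 0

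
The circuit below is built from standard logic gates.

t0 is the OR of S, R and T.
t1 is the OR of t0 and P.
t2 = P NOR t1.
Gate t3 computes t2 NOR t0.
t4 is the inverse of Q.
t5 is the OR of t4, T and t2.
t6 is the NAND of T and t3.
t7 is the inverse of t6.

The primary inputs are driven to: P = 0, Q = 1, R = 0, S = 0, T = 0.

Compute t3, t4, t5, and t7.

t3 = 0  t4 = 0  t5 = 1  t7 = 0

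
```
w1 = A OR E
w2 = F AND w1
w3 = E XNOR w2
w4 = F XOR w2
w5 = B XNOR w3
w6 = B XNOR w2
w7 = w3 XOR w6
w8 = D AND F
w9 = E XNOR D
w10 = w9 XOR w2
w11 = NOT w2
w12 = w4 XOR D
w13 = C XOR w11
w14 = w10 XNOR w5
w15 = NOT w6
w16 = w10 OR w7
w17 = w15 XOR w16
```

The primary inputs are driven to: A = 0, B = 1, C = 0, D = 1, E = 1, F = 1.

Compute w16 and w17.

w1 = A OR E = 0 OR 1 = 1
w2 = F AND w1 = 1 AND 1 = 1
w3 = E XNOR w2 = 1 XNOR 1 = 1
w6 = B XNOR w2 = 1 XNOR 1 = 1
w7 = w3 XOR w6 = 1 XOR 1 = 0
w9 = E XNOR D = 1 XNOR 1 = 1
w10 = w9 XOR w2 = 1 XOR 1 = 0
w15 = NOT w6 = NOT 1 = 0
w16 = w10 OR w7 = 0 OR 0 = 0
w17 = w15 XOR w16 = 0 XOR 0 = 0

w16 = 0; w17 = 0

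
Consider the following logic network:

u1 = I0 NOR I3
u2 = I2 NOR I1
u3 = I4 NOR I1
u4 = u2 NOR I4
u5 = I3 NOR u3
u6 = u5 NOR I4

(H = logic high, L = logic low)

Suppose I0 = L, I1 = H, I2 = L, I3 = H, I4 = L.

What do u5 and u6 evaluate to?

u5 = L, u6 = H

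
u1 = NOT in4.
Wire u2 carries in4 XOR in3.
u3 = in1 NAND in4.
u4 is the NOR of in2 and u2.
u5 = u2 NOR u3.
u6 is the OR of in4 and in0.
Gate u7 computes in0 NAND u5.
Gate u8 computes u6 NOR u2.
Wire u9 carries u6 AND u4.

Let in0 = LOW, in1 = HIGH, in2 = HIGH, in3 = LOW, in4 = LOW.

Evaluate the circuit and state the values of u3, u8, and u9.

u2 = in4 XOR in3 = LOW XOR LOW = LOW
u3 = in1 NAND in4 = HIGH NAND LOW = HIGH
u4 = in2 NOR u2 = HIGH NOR LOW = LOW
u6 = in4 OR in0 = LOW OR LOW = LOW
u8 = u6 NOR u2 = LOW NOR LOW = HIGH
u9 = u6 AND u4 = LOW AND LOW = LOW

u3 = HIGH; u8 = HIGH; u9 = LOW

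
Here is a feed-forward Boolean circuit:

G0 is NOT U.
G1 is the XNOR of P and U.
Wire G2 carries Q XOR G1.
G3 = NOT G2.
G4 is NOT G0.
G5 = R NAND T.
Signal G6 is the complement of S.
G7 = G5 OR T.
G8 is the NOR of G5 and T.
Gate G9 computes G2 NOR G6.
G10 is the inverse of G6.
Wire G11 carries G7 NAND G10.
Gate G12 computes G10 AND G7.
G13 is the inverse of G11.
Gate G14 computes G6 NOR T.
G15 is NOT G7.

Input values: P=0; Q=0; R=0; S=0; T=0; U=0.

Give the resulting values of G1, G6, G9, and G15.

G1 = 1  G6 = 1  G9 = 0  G15 = 0

G1 = P XNOR U = 0 XNOR 0 = 1
G2 = Q XOR G1 = 0 XOR 1 = 1
G5 = R NAND T = 0 NAND 0 = 1
G6 = NOT S = NOT 0 = 1
G7 = G5 OR T = 1 OR 0 = 1
G9 = G2 NOR G6 = 1 NOR 1 = 0
G15 = NOT G7 = NOT 1 = 0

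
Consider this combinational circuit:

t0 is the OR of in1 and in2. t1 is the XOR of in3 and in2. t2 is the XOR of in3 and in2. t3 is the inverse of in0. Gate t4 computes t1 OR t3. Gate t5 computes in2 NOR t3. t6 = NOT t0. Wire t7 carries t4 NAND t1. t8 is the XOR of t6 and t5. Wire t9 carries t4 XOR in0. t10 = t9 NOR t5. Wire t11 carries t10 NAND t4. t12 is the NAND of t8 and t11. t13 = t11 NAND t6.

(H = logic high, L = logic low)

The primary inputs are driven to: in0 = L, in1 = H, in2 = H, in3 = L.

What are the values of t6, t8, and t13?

t6 = L  t8 = L  t13 = H

t0 = in1 OR in2 = H OR H = H
t1 = in3 XOR in2 = L XOR H = H
t3 = NOT in0 = NOT L = H
t4 = t1 OR t3 = H OR H = H
t5 = in2 NOR t3 = H NOR H = L
t6 = NOT t0 = NOT H = L
t8 = t6 XOR t5 = L XOR L = L
t9 = t4 XOR in0 = H XOR L = H
t10 = t9 NOR t5 = H NOR L = L
t11 = t10 NAND t4 = L NAND H = H
t13 = t11 NAND t6 = H NAND L = H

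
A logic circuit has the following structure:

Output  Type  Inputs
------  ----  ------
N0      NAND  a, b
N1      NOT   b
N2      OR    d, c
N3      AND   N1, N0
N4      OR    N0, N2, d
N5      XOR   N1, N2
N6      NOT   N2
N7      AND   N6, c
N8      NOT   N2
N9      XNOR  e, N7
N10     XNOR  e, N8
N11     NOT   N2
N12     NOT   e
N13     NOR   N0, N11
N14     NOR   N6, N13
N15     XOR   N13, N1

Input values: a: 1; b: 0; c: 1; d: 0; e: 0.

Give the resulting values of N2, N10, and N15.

N2 = 1, N10 = 1, N15 = 1

N0 = a NAND b = 1 NAND 0 = 1
N1 = NOT b = NOT 0 = 1
N2 = d OR c = 0 OR 1 = 1
N8 = NOT N2 = NOT 1 = 0
N10 = e XNOR N8 = 0 XNOR 0 = 1
N11 = NOT N2 = NOT 1 = 0
N13 = N0 NOR N11 = 1 NOR 0 = 0
N15 = N13 XOR N1 = 0 XOR 1 = 1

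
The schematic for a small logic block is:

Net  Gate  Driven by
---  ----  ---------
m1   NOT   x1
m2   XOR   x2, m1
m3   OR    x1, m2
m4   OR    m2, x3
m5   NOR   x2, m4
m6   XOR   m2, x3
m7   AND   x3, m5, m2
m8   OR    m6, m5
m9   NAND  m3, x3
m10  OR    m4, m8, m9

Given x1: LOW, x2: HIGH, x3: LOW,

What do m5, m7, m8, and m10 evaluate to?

m5 = LOW, m7 = LOW, m8 = LOW, m10 = HIGH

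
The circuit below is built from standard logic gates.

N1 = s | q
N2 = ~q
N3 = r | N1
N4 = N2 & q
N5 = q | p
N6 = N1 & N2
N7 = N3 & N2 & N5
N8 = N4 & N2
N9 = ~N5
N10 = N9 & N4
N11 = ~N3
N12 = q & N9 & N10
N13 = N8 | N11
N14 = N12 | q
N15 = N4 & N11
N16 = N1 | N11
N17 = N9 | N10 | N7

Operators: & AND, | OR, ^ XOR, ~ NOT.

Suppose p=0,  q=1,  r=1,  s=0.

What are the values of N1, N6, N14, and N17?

N1 = s OR q = 0 OR 1 = 1
N2 = NOT q = NOT 1 = 0
N3 = r OR N1 = 1 OR 1 = 1
N4 = N2 AND q = 0 AND 1 = 0
N5 = q OR p = 1 OR 0 = 1
N6 = N1 AND N2 = 1 AND 0 = 0
N7 = N3 AND N2 AND N5 = 1 AND 0 AND 1 = 0
N9 = NOT N5 = NOT 1 = 0
N10 = N9 AND N4 = 0 AND 0 = 0
N12 = q AND N9 AND N10 = 1 AND 0 AND 0 = 0
N14 = N12 OR q = 0 OR 1 = 1
N17 = N9 OR N10 OR N7 = 0 OR 0 OR 0 = 0

N1 = 1; N6 = 0; N14 = 1; N17 = 0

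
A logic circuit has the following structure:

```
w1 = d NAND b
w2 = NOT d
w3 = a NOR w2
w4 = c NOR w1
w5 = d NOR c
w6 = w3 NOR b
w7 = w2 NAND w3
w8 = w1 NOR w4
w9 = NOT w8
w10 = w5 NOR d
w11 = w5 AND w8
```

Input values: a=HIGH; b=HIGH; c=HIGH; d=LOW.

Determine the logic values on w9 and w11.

w9 = HIGH, w11 = LOW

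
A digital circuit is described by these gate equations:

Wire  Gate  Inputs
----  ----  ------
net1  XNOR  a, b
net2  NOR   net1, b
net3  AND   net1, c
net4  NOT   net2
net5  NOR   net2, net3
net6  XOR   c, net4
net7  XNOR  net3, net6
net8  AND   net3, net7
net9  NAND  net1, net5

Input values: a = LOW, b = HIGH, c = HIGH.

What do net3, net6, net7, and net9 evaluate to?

net1 = a XNOR b = LOW XNOR HIGH = LOW
net2 = net1 NOR b = LOW NOR HIGH = LOW
net3 = net1 AND c = LOW AND HIGH = LOW
net4 = NOT net2 = NOT LOW = HIGH
net5 = net2 NOR net3 = LOW NOR LOW = HIGH
net6 = c XOR net4 = HIGH XOR HIGH = LOW
net7 = net3 XNOR net6 = LOW XNOR LOW = HIGH
net9 = net1 NAND net5 = LOW NAND HIGH = HIGH

net3 = LOW; net6 = LOW; net7 = HIGH; net9 = HIGH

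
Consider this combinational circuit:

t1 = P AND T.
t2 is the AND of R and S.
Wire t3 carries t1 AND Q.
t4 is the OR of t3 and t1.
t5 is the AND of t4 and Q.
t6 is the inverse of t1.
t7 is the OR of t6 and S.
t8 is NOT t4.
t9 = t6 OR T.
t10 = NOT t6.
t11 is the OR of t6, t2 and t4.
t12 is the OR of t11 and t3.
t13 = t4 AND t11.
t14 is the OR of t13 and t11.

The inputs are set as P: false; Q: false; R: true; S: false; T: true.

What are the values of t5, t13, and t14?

t1 = P AND T = false AND true = false
t2 = R AND S = true AND false = false
t3 = t1 AND Q = false AND false = false
t4 = t3 OR t1 = false OR false = false
t5 = t4 AND Q = false AND false = false
t6 = NOT t1 = NOT false = true
t11 = t6 OR t2 OR t4 = true OR false OR false = true
t13 = t4 AND t11 = false AND true = false
t14 = t13 OR t11 = false OR true = true

t5 = false  t13 = false  t14 = true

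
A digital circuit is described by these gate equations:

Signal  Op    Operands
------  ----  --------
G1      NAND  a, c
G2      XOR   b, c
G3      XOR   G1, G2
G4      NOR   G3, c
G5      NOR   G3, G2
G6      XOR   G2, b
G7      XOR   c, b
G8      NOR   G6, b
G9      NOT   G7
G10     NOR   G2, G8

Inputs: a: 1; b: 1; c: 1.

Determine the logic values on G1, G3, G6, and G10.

G1 = 0  G3 = 0  G6 = 1  G10 = 1

G1 = a NAND c = 1 NAND 1 = 0
G2 = b XOR c = 1 XOR 1 = 0
G3 = G1 XOR G2 = 0 XOR 0 = 0
G6 = G2 XOR b = 0 XOR 1 = 1
G8 = G6 NOR b = 1 NOR 1 = 0
G10 = G2 NOR G8 = 0 NOR 0 = 1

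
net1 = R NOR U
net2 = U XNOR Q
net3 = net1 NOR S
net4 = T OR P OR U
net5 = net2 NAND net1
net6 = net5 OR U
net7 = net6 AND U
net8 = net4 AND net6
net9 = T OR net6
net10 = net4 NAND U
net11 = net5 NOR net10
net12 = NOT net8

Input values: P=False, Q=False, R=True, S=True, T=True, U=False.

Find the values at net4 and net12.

net4 = True  net12 = False

net1 = R NOR U = True NOR False = False
net2 = U XNOR Q = False XNOR False = True
net4 = T OR P OR U = True OR False OR False = True
net5 = net2 NAND net1 = True NAND False = True
net6 = net5 OR U = True OR False = True
net8 = net4 AND net6 = True AND True = True
net12 = NOT net8 = NOT True = False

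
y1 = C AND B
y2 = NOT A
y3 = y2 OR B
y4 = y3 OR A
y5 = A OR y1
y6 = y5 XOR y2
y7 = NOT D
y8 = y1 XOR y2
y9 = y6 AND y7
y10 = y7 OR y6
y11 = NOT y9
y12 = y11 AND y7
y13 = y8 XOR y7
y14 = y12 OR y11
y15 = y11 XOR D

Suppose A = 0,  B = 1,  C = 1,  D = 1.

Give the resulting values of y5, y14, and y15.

y1 = C AND B = 1 AND 1 = 1
y2 = NOT A = NOT 0 = 1
y5 = A OR y1 = 0 OR 1 = 1
y6 = y5 XOR y2 = 1 XOR 1 = 0
y7 = NOT D = NOT 1 = 0
y9 = y6 AND y7 = 0 AND 0 = 0
y11 = NOT y9 = NOT 0 = 1
y12 = y11 AND y7 = 1 AND 0 = 0
y14 = y12 OR y11 = 0 OR 1 = 1
y15 = y11 XOR D = 1 XOR 1 = 0

y5 = 1, y14 = 1, y15 = 0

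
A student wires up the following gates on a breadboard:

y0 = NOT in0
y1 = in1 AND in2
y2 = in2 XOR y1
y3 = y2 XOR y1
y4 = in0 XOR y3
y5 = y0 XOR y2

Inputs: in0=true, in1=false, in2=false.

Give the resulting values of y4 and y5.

y0 = NOT in0 = NOT true = false
y1 = in1 AND in2 = false AND false = false
y2 = in2 XOR y1 = false XOR false = false
y3 = y2 XOR y1 = false XOR false = false
y4 = in0 XOR y3 = true XOR false = true
y5 = y0 XOR y2 = false XOR false = false

y4 = true; y5 = false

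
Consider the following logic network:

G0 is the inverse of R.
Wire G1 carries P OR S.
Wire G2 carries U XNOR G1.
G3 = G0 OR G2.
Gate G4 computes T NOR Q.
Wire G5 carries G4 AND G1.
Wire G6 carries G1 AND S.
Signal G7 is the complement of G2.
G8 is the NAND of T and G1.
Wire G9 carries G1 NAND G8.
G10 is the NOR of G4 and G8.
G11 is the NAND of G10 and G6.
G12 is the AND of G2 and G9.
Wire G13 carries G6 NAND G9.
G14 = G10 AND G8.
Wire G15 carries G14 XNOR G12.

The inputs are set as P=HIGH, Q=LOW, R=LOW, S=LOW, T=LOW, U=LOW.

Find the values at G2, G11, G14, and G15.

G1 = P OR S = HIGH OR LOW = HIGH
G2 = U XNOR G1 = LOW XNOR HIGH = LOW
G4 = T NOR Q = LOW NOR LOW = HIGH
G6 = G1 AND S = HIGH AND LOW = LOW
G8 = T NAND G1 = LOW NAND HIGH = HIGH
G9 = G1 NAND G8 = HIGH NAND HIGH = LOW
G10 = G4 NOR G8 = HIGH NOR HIGH = LOW
G11 = G10 NAND G6 = LOW NAND LOW = HIGH
G12 = G2 AND G9 = LOW AND LOW = LOW
G14 = G10 AND G8 = LOW AND HIGH = LOW
G15 = G14 XNOR G12 = LOW XNOR LOW = HIGH

G2 = LOW; G11 = HIGH; G14 = LOW; G15 = HIGH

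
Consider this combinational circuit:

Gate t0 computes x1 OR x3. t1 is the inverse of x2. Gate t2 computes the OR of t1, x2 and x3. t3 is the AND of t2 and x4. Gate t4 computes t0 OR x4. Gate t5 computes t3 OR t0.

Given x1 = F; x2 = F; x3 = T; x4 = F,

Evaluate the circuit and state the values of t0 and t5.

t0 = x1 OR x3 = F OR T = T
t1 = NOT x2 = NOT F = T
t2 = t1 OR x2 OR x3 = T OR F OR T = T
t3 = t2 AND x4 = T AND F = F
t5 = t3 OR t0 = F OR T = T

t0 = T  t5 = T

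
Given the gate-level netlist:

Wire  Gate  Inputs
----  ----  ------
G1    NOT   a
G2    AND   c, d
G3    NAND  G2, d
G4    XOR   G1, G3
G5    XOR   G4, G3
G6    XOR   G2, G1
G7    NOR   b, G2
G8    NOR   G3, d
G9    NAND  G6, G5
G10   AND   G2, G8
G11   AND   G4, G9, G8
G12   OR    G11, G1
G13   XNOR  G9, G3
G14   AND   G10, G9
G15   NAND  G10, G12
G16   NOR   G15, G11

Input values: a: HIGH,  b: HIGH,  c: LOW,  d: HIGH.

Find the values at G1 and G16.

G1 = LOW; G16 = LOW

G1 = NOT a = NOT HIGH = LOW
G2 = c AND d = LOW AND HIGH = LOW
G3 = G2 NAND d = LOW NAND HIGH = HIGH
G4 = G1 XOR G3 = LOW XOR HIGH = HIGH
G5 = G4 XOR G3 = HIGH XOR HIGH = LOW
G6 = G2 XOR G1 = LOW XOR LOW = LOW
G8 = G3 NOR d = HIGH NOR HIGH = LOW
G9 = G6 NAND G5 = LOW NAND LOW = HIGH
G10 = G2 AND G8 = LOW AND LOW = LOW
G11 = G4 AND G9 AND G8 = HIGH AND HIGH AND LOW = LOW
G12 = G11 OR G1 = LOW OR LOW = LOW
G15 = G10 NAND G12 = LOW NAND LOW = HIGH
G16 = G15 NOR G11 = HIGH NOR LOW = LOW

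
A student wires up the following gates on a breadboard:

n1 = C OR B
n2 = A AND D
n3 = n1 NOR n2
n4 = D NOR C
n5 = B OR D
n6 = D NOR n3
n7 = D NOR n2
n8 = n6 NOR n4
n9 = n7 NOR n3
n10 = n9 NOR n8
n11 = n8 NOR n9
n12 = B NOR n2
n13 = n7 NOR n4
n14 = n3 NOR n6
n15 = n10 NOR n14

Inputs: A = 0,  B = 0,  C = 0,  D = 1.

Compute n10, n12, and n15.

n10 = 0, n12 = 1, n15 = 1

n1 = C OR B = 0 OR 0 = 0
n2 = A AND D = 0 AND 1 = 0
n3 = n1 NOR n2 = 0 NOR 0 = 1
n4 = D NOR C = 1 NOR 0 = 0
n6 = D NOR n3 = 1 NOR 1 = 0
n7 = D NOR n2 = 1 NOR 0 = 0
n8 = n6 NOR n4 = 0 NOR 0 = 1
n9 = n7 NOR n3 = 0 NOR 1 = 0
n10 = n9 NOR n8 = 0 NOR 1 = 0
n12 = B NOR n2 = 0 NOR 0 = 1
n14 = n3 NOR n6 = 1 NOR 0 = 0
n15 = n10 NOR n14 = 0 NOR 0 = 1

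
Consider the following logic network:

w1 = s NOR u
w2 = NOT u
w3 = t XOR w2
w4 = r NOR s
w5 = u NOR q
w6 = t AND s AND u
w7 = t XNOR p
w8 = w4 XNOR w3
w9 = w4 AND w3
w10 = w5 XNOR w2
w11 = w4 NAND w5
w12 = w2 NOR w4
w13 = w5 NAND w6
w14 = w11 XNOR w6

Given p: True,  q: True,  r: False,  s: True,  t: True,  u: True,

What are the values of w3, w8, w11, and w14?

w3 = True, w8 = False, w11 = True, w14 = True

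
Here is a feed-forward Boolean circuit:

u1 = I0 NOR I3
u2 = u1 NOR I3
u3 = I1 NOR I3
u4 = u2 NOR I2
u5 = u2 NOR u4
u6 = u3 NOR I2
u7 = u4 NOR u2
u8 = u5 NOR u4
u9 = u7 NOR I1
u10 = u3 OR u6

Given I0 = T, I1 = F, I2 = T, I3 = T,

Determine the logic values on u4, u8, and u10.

u4 = F, u8 = F, u10 = F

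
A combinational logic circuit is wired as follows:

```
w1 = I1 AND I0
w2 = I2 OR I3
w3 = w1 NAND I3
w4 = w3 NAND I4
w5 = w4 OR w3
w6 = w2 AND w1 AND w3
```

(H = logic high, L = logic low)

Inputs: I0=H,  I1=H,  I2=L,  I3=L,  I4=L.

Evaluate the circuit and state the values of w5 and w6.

w1 = I1 AND I0 = H AND H = H
w2 = I2 OR I3 = L OR L = L
w3 = w1 NAND I3 = H NAND L = H
w4 = w3 NAND I4 = H NAND L = H
w5 = w4 OR w3 = H OR H = H
w6 = w2 AND w1 AND w3 = L AND H AND H = L

w5 = H; w6 = L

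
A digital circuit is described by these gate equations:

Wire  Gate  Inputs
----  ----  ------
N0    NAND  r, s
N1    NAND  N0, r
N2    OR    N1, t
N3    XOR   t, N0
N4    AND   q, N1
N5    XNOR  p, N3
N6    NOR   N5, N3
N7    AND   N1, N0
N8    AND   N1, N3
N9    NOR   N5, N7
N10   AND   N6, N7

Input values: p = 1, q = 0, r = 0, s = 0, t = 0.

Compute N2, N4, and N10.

N0 = r NAND s = 0 NAND 0 = 1
N1 = N0 NAND r = 1 NAND 0 = 1
N2 = N1 OR t = 1 OR 0 = 1
N3 = t XOR N0 = 0 XOR 1 = 1
N4 = q AND N1 = 0 AND 1 = 0
N5 = p XNOR N3 = 1 XNOR 1 = 1
N6 = N5 NOR N3 = 1 NOR 1 = 0
N7 = N1 AND N0 = 1 AND 1 = 1
N10 = N6 AND N7 = 0 AND 1 = 0

N2 = 1; N4 = 0; N10 = 0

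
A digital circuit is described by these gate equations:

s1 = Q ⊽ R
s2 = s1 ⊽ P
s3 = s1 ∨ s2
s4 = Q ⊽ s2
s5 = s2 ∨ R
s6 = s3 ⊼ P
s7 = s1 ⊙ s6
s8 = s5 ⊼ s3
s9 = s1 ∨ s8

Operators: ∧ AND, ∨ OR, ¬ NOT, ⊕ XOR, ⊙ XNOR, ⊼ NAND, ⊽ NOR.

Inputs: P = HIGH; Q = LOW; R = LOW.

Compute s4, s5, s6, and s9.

s4 = HIGH, s5 = LOW, s6 = LOW, s9 = HIGH

s1 = Q NOR R = LOW NOR LOW = HIGH
s2 = s1 NOR P = HIGH NOR HIGH = LOW
s3 = s1 OR s2 = HIGH OR LOW = HIGH
s4 = Q NOR s2 = LOW NOR LOW = HIGH
s5 = s2 OR R = LOW OR LOW = LOW
s6 = s3 NAND P = HIGH NAND HIGH = LOW
s8 = s5 NAND s3 = LOW NAND HIGH = HIGH
s9 = s1 OR s8 = HIGH OR HIGH = HIGH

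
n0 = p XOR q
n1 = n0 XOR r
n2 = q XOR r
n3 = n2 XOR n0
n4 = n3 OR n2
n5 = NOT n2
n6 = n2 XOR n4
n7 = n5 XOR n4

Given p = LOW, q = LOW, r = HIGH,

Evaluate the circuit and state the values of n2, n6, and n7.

n0 = p XOR q = LOW XOR LOW = LOW
n2 = q XOR r = LOW XOR HIGH = HIGH
n3 = n2 XOR n0 = HIGH XOR LOW = HIGH
n4 = n3 OR n2 = HIGH OR HIGH = HIGH
n5 = NOT n2 = NOT HIGH = LOW
n6 = n2 XOR n4 = HIGH XOR HIGH = LOW
n7 = n5 XOR n4 = LOW XOR HIGH = HIGH

n2 = HIGH, n6 = LOW, n7 = HIGH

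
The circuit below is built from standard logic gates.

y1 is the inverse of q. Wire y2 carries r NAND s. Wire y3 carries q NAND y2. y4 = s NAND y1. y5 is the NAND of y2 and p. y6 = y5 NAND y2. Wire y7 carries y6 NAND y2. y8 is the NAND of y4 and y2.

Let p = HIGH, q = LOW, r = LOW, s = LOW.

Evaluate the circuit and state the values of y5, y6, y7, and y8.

y1 = NOT q = NOT LOW = HIGH
y2 = r NAND s = LOW NAND LOW = HIGH
y4 = s NAND y1 = LOW NAND HIGH = HIGH
y5 = y2 NAND p = HIGH NAND HIGH = LOW
y6 = y5 NAND y2 = LOW NAND HIGH = HIGH
y7 = y6 NAND y2 = HIGH NAND HIGH = LOW
y8 = y4 NAND y2 = HIGH NAND HIGH = LOW

y5 = LOW  y6 = HIGH  y7 = LOW  y8 = LOW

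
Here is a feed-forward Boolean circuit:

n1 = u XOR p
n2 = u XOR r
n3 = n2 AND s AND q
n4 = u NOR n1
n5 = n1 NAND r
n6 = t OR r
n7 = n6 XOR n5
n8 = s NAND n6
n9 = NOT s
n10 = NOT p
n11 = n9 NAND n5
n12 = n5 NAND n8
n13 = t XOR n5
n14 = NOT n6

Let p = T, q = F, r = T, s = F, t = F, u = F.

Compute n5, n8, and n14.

n5 = F  n8 = T  n14 = F

n1 = u XOR p = F XOR T = T
n5 = n1 NAND r = T NAND T = F
n6 = t OR r = F OR T = T
n8 = s NAND n6 = F NAND T = T
n14 = NOT n6 = NOT T = F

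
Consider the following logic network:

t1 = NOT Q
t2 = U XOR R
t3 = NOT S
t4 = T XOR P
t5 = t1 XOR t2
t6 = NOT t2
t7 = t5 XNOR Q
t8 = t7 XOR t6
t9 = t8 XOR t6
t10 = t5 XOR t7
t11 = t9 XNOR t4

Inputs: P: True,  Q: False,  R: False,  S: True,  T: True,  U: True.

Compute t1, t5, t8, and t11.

t1 = NOT Q = NOT False = True
t2 = U XOR R = True XOR False = True
t4 = T XOR P = True XOR True = False
t5 = t1 XOR t2 = True XOR True = False
t6 = NOT t2 = NOT True = False
t7 = t5 XNOR Q = False XNOR False = True
t8 = t7 XOR t6 = True XOR False = True
t9 = t8 XOR t6 = True XOR False = True
t11 = t9 XNOR t4 = True XNOR False = False

t1 = True, t5 = False, t8 = True, t11 = False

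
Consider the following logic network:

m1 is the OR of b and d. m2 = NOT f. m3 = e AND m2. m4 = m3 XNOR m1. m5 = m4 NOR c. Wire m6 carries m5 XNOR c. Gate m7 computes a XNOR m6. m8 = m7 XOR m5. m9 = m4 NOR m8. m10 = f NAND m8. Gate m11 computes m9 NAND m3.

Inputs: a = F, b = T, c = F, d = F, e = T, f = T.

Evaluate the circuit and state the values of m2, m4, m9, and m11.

m2 = F; m4 = F; m9 = T; m11 = T

m1 = b OR d = T OR F = T
m2 = NOT f = NOT T = F
m3 = e AND m2 = T AND F = F
m4 = m3 XNOR m1 = F XNOR T = F
m5 = m4 NOR c = F NOR F = T
m6 = m5 XNOR c = T XNOR F = F
m7 = a XNOR m6 = F XNOR F = T
m8 = m7 XOR m5 = T XOR T = F
m9 = m4 NOR m8 = F NOR F = T
m11 = m9 NAND m3 = T NAND F = T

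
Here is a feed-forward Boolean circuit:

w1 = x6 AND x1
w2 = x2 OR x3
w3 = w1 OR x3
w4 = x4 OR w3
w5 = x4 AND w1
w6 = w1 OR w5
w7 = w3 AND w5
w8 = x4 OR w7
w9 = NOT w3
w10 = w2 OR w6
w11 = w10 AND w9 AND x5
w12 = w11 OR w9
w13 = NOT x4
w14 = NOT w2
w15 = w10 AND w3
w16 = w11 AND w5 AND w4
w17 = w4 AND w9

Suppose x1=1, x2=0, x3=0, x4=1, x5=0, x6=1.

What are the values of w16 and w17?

w16 = 0; w17 = 0

w1 = x6 AND x1 = 1 AND 1 = 1
w2 = x2 OR x3 = 0 OR 0 = 0
w3 = w1 OR x3 = 1 OR 0 = 1
w4 = x4 OR w3 = 1 OR 1 = 1
w5 = x4 AND w1 = 1 AND 1 = 1
w6 = w1 OR w5 = 1 OR 1 = 1
w9 = NOT w3 = NOT 1 = 0
w10 = w2 OR w6 = 0 OR 1 = 1
w11 = w10 AND w9 AND x5 = 1 AND 0 AND 0 = 0
w16 = w11 AND w5 AND w4 = 0 AND 1 AND 1 = 0
w17 = w4 AND w9 = 1 AND 0 = 0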